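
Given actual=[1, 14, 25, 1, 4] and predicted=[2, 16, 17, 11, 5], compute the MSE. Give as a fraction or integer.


MSE = (1/5) * ((1-2)^2=1 + (14-16)^2=4 + (25-17)^2=64 + (1-11)^2=100 + (4-5)^2=1). Sum = 170. MSE = 34.

34


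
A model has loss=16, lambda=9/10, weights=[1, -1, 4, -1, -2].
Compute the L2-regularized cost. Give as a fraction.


L2 sq norm = sum(w^2) = 23. J = 16 + 9/10 * 23 = 367/10.

367/10


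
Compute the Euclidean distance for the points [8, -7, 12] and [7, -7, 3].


d = sqrt(sum of squared differences). (8-7)^2=1, (-7--7)^2=0, (12-3)^2=81. Sum = 82.

sqrt(82)


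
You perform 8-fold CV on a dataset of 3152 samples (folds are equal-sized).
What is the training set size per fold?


Each validation fold has 3152/8 = 394 samples. Training set = 3152 - 394 = 2758.

2758


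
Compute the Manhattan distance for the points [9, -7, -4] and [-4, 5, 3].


d = sum of absolute differences: |9--4|=13 + |-7-5|=12 + |-4-3|=7 = 32.

32


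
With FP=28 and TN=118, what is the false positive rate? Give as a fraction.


FPR = FP / (FP + TN) = 28 / 146 = 14/73.

14/73


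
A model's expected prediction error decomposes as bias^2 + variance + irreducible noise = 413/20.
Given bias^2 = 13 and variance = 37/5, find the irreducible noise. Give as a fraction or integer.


Total error = bias^2 + variance + irreducible noise. So irreducible noise = 413/20 - 13 - 37/5 = 1/4.

1/4


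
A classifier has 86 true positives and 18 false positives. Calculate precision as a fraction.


Precision = TP / (TP + FP) = 86 / 104 = 43/52.

43/52


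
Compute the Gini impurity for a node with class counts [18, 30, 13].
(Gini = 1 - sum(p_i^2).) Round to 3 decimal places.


Total = 61. Proportions: 18/61, 30/61, 13/61. sum(p_i^2) = 0.3744. Gini = 1 - 0.3744 = 0.6256, which rounds to 0.626.

0.626


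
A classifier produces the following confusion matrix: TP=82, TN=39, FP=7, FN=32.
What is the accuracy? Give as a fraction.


Accuracy = (TP + TN) / (TP + TN + FP + FN) = (82 + 39) / 160 = 121/160.

121/160


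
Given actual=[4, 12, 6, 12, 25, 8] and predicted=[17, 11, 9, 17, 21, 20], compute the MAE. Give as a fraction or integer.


MAE = (1/6) * (|4-17|=13 + |12-11|=1 + |6-9|=3 + |12-17|=5 + |25-21|=4 + |8-20|=12). Sum = 38. MAE = 19/3.

19/3


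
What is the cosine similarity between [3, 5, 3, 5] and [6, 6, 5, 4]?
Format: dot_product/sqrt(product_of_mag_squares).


dot = 83. |a|^2 = 68, |b|^2 = 113. cos = 83/sqrt(7684).

83/sqrt(7684)


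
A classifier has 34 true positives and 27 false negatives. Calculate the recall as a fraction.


Recall = TP / (TP + FN) = 34 / 61 = 34/61.

34/61


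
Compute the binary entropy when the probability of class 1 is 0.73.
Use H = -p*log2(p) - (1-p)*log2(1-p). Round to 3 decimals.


H = -0.73*log2(0.73) - 0.27*log2(0.27) = 0.841.

0.841


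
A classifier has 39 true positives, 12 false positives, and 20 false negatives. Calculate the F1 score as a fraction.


Precision = 39/51 = 13/17. Recall = 39/59 = 39/59. F1 = 2*P*R/(P+R) = 39/55.

39/55


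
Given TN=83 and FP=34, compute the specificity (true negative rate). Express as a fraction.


Specificity = TN / (TN + FP) = 83 / 117 = 83/117.

83/117


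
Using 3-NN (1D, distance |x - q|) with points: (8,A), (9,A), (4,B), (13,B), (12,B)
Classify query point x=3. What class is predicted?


Distances: |8-3|=5, |9-3|=6, |4-3|=1, |13-3|=10, |12-3|=9. 3 nearest: (4,B), (8,A), (9,A). Counts: {'B': 1, 'A': 2}. Majority class: A.

A


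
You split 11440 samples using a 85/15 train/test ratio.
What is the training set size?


Test set = 11440 * 15% = 1716. Training set = 11440 - 1716 = 9724.

9724


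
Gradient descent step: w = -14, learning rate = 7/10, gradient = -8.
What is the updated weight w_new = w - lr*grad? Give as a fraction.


w_new = -14 - 7/10 * -8 = -14 - -28/5 = -42/5.

-42/5


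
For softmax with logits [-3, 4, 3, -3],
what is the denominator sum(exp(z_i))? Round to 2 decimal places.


Denom = e^-3=0.0498 + e^4=54.5982 + e^3=20.0855 + e^-3=0.0498. Sum = 74.7833, which rounds to 74.78.

74.78


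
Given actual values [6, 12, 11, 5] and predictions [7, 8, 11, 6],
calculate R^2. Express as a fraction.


Mean(y) = 17/2. SS_res = 18. SS_tot = 37. R^2 = 1 - 18/(37) = 19/37.

19/37


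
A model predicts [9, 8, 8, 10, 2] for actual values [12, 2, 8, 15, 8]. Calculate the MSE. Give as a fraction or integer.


MSE = (1/5) * ((12-9)^2=9 + (2-8)^2=36 + (8-8)^2=0 + (15-10)^2=25 + (8-2)^2=36). Sum = 106. MSE = 106/5.

106/5


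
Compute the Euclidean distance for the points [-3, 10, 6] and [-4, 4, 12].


d = sqrt(sum of squared differences). (-3--4)^2=1, (10-4)^2=36, (6-12)^2=36. Sum = 73.

sqrt(73)


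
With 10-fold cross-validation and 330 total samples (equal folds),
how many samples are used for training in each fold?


Each validation fold has 330/10 = 33 samples. Training set = 330 - 33 = 297.

297


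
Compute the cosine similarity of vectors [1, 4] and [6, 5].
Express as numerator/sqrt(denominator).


dot = 26. |a|^2 = 17, |b|^2 = 61. cos = 26/sqrt(1037).

26/sqrt(1037)


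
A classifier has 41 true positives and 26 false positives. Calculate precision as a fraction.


Precision = TP / (TP + FP) = 41 / 67 = 41/67.

41/67


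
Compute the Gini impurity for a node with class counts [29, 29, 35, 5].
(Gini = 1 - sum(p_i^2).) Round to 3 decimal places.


Total = 98. Proportions: 29/98, 29/98, 35/98, 5/98. sum(p_i^2) = 0.3053. Gini = 1 - 0.3053 = 0.6947, which rounds to 0.695.

0.695


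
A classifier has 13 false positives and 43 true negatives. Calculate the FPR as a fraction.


FPR = FP / (FP + TN) = 13 / 56 = 13/56.

13/56


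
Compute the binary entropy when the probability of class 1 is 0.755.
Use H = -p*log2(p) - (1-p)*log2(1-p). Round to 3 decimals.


H = -0.755*log2(0.755) - 0.245*log2(0.245) = 0.803.

0.803


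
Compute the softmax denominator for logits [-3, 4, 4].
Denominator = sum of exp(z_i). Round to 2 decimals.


Denom = e^-3=0.0498 + e^4=54.5982 + e^4=54.5982. Sum = 109.2462, which rounds to 109.25.

109.25


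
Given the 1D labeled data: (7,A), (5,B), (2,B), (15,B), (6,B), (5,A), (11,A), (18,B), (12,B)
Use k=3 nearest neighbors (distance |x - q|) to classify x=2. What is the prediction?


Distances: |7-2|=5, |5-2|=3, |2-2|=0, |15-2|=13, |6-2|=4, |5-2|=3, |11-2|=9, |18-2|=16, |12-2|=10. 3 nearest: (2,B), (5,A), (5,B). Counts: {'B': 2, 'A': 1}. Majority class: B.

B


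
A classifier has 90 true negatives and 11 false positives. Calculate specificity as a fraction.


Specificity = TN / (TN + FP) = 90 / 101 = 90/101.

90/101


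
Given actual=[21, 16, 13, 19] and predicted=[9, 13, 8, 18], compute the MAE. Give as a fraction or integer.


MAE = (1/4) * (|21-9|=12 + |16-13|=3 + |13-8|=5 + |19-18|=1). Sum = 21. MAE = 21/4.

21/4


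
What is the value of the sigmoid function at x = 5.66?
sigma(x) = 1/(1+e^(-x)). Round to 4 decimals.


sigma(5.66) = 1/(1+e^(-5.66)) = 1/(1+0.003483) = 1/1.003483 = 0.9965.

0.9965


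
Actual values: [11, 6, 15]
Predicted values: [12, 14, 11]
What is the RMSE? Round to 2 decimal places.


MSE = 27.0000. RMSE = sqrt(27.0000) = 5.20.

5.20


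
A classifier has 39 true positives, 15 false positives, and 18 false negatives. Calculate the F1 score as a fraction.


Precision = 39/54 = 13/18. Recall = 39/57 = 13/19. F1 = 2*P*R/(P+R) = 26/37.

26/37


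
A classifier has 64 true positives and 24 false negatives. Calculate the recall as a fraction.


Recall = TP / (TP + FN) = 64 / 88 = 8/11.

8/11


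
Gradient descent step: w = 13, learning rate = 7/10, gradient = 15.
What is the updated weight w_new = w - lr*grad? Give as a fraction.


w_new = 13 - 7/10 * 15 = 13 - 21/2 = 5/2.

5/2


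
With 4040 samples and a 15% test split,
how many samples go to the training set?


Test set = 4040 * 15% = 606. Training set = 4040 - 606 = 3434.

3434


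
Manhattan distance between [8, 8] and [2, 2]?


d = sum of absolute differences: |8-2|=6 + |8-2|=6 = 12.

12


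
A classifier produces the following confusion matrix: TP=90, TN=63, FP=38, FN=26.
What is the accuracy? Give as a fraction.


Accuracy = (TP + TN) / (TP + TN + FP + FN) = (90 + 63) / 217 = 153/217.

153/217


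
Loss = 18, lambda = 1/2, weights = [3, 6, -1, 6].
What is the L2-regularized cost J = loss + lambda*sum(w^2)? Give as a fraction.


L2 sq norm = sum(w^2) = 82. J = 18 + 1/2 * 82 = 59.

59


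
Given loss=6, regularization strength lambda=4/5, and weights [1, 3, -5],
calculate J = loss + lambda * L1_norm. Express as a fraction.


L1 norm = sum(|w|) = 9. J = 6 + 4/5 * 9 = 66/5.

66/5


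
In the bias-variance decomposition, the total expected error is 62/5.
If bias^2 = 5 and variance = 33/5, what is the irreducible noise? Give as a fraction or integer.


Total error = bias^2 + variance + irreducible noise. So irreducible noise = 62/5 - 5 - 33/5 = 4/5.

4/5


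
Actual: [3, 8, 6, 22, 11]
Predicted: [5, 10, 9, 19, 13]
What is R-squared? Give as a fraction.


Mean(y) = 10. SS_res = 30. SS_tot = 214. R^2 = 1 - 30/(214) = 92/107.

92/107


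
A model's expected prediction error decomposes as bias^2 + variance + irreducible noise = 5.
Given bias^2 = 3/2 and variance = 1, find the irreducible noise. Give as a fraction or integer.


Total error = bias^2 + variance + irreducible noise. So irreducible noise = 5 - 3/2 - 1 = 5/2.

5/2


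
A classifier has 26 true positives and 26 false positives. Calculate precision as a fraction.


Precision = TP / (TP + FP) = 26 / 52 = 1/2.

1/2


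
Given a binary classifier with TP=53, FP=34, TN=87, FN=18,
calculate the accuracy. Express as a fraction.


Accuracy = (TP + TN) / (TP + TN + FP + FN) = (53 + 87) / 192 = 35/48.

35/48


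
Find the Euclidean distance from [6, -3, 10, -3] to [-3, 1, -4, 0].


d = sqrt(sum of squared differences). (6--3)^2=81, (-3-1)^2=16, (10--4)^2=196, (-3-0)^2=9. Sum = 302.

sqrt(302)


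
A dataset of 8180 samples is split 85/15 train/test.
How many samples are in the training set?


Test set = 8180 * 15% = 1227. Training set = 8180 - 1227 = 6953.

6953


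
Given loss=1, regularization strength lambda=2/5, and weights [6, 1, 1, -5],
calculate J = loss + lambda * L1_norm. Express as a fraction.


L1 norm = sum(|w|) = 13. J = 1 + 2/5 * 13 = 31/5.

31/5


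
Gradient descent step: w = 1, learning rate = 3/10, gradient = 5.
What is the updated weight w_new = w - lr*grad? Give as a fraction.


w_new = 1 - 3/10 * 5 = 1 - 3/2 = -1/2.

-1/2


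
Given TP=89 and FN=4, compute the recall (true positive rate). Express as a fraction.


Recall = TP / (TP + FN) = 89 / 93 = 89/93.

89/93


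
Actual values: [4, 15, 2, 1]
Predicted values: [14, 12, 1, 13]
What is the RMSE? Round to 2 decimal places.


MSE = 63.5000. RMSE = sqrt(63.5000) = 7.97.

7.97


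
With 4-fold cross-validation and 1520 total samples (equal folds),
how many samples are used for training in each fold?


Each validation fold has 1520/4 = 380 samples. Training set = 1520 - 380 = 1140.

1140


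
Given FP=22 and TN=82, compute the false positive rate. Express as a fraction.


FPR = FP / (FP + TN) = 22 / 104 = 11/52.

11/52


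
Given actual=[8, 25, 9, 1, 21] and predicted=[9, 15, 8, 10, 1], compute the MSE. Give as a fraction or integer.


MSE = (1/5) * ((8-9)^2=1 + (25-15)^2=100 + (9-8)^2=1 + (1-10)^2=81 + (21-1)^2=400). Sum = 583. MSE = 583/5.

583/5


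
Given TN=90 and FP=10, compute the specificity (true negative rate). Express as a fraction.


Specificity = TN / (TN + FP) = 90 / 100 = 9/10.

9/10


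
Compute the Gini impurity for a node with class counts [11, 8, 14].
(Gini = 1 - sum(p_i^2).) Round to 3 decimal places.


Total = 33. Proportions: 11/33, 8/33, 14/33. sum(p_i^2) = 0.3499. Gini = 1 - 0.3499 = 0.6501, which rounds to 0.650.

0.650


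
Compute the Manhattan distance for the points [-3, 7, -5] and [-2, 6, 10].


d = sum of absolute differences: |-3--2|=1 + |7-6|=1 + |-5-10|=15 = 17.

17


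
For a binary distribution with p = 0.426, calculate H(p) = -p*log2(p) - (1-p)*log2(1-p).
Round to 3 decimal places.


H = -0.426*log2(0.426) - 0.574*log2(0.574) = 0.984.

0.984


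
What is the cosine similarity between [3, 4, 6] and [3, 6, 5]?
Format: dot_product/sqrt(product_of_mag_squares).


dot = 63. |a|^2 = 61, |b|^2 = 70. cos = 63/sqrt(4270).

63/sqrt(4270)


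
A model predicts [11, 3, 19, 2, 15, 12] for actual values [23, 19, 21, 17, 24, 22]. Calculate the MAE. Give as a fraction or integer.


MAE = (1/6) * (|23-11|=12 + |19-3|=16 + |21-19|=2 + |17-2|=15 + |24-15|=9 + |22-12|=10). Sum = 64. MAE = 32/3.

32/3


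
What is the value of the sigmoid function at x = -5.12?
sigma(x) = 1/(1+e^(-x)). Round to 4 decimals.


sigma(-5.12) = 1/(1+e^(5.12)) = 1/(1+167.335370) = 1/168.335370 = 0.0059.

0.0059


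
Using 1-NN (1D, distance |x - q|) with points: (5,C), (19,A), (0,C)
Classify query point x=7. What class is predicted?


Distances: |5-7|=2, |19-7|=12, |0-7|=7. 1 nearest: (5,C). Counts: {'C': 1}. Majority class: C.

C


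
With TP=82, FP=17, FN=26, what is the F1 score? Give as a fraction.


Precision = 82/99 = 82/99. Recall = 82/108 = 41/54. F1 = 2*P*R/(P+R) = 164/207.

164/207


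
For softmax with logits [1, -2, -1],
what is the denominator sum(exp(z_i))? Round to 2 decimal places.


Denom = e^1=2.7183 + e^-2=0.1353 + e^-1=0.3679. Sum = 3.2215, which rounds to 3.22.

3.22


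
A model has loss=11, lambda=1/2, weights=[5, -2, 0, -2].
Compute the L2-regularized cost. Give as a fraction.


L2 sq norm = sum(w^2) = 33. J = 11 + 1/2 * 33 = 55/2.

55/2


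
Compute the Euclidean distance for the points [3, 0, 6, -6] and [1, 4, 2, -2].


d = sqrt(sum of squared differences). (3-1)^2=4, (0-4)^2=16, (6-2)^2=16, (-6--2)^2=16. Sum = 52.

sqrt(52)


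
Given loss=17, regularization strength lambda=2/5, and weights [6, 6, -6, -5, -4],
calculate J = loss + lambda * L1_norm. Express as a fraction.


L1 norm = sum(|w|) = 27. J = 17 + 2/5 * 27 = 139/5.

139/5


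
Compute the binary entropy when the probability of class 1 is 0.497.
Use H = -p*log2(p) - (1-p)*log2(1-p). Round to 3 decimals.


H = -0.497*log2(0.497) - 0.503*log2(0.503) = 1.000.

1.000


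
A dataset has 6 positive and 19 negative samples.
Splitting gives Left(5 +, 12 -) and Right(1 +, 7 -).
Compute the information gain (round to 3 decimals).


H(parent) = 0.7950. H(left) = 0.8740, H(right) = 0.5436. Weighted = (17/25)*0.8740 + (8/25)*0.5436 = 0.7683. IG = 0.7950 - 0.7683 = 0.0267, which rounds to 0.027.

0.027


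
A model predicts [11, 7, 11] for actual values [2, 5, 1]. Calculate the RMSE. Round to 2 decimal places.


MSE = 61.6667. RMSE = sqrt(61.6667) = 7.85.

7.85


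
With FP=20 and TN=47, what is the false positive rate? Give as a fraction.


FPR = FP / (FP + TN) = 20 / 67 = 20/67.

20/67


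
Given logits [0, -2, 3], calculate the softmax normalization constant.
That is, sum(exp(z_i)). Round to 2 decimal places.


Denom = e^0=1.0000 + e^-2=0.1353 + e^3=20.0855. Sum = 21.2208, which rounds to 21.22.

21.22


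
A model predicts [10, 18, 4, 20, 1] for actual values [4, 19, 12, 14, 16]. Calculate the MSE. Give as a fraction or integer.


MSE = (1/5) * ((4-10)^2=36 + (19-18)^2=1 + (12-4)^2=64 + (14-20)^2=36 + (16-1)^2=225). Sum = 362. MSE = 362/5.

362/5


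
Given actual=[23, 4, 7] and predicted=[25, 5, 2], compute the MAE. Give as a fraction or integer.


MAE = (1/3) * (|23-25|=2 + |4-5|=1 + |7-2|=5). Sum = 8. MAE = 8/3.

8/3


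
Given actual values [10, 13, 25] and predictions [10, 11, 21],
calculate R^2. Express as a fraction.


Mean(y) = 16. SS_res = 20. SS_tot = 126. R^2 = 1 - 20/(126) = 53/63.

53/63


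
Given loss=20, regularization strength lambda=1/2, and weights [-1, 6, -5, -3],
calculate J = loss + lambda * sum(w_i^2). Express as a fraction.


L2 sq norm = sum(w^2) = 71. J = 20 + 1/2 * 71 = 111/2.

111/2


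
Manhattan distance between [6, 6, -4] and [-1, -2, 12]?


d = sum of absolute differences: |6--1|=7 + |6--2|=8 + |-4-12|=16 = 31.

31


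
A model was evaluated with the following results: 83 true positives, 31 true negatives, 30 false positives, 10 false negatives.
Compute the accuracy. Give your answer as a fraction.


Accuracy = (TP + TN) / (TP + TN + FP + FN) = (83 + 31) / 154 = 57/77.

57/77


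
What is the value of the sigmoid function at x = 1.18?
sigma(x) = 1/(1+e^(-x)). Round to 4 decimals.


sigma(1.18) = 1/(1+e^(-1.18)) = 1/(1+0.307279) = 1/1.307279 = 0.7649.

0.7649


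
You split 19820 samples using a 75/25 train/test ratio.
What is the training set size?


Test set = 19820 * 25% = 4955. Training set = 19820 - 4955 = 14865.

14865


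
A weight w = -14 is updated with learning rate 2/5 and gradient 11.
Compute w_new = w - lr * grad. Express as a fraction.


w_new = -14 - 2/5 * 11 = -14 - 22/5 = -92/5.

-92/5


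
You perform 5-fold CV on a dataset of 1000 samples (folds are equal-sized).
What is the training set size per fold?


Each validation fold has 1000/5 = 200 samples. Training set = 1000 - 200 = 800.

800


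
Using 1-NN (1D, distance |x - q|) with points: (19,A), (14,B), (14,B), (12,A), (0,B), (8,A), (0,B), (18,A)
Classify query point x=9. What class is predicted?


Distances: |19-9|=10, |14-9|=5, |14-9|=5, |12-9|=3, |0-9|=9, |8-9|=1, |0-9|=9, |18-9|=9. 1 nearest: (8,A). Counts: {'A': 1}. Majority class: A.

A


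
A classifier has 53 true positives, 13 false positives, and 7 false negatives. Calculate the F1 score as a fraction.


Precision = 53/66 = 53/66. Recall = 53/60 = 53/60. F1 = 2*P*R/(P+R) = 53/63.

53/63


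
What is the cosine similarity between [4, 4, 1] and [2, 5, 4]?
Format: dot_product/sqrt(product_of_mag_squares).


dot = 32. |a|^2 = 33, |b|^2 = 45. cos = 32/sqrt(1485).

32/sqrt(1485)


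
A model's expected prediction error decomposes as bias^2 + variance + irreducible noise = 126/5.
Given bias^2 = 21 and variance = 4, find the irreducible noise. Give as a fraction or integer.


Total error = bias^2 + variance + irreducible noise. So irreducible noise = 126/5 - 21 - 4 = 1/5.

1/5


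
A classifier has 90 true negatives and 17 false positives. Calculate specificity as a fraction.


Specificity = TN / (TN + FP) = 90 / 107 = 90/107.

90/107


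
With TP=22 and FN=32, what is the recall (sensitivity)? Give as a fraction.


Recall = TP / (TP + FN) = 22 / 54 = 11/27.

11/27


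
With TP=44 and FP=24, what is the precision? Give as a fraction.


Precision = TP / (TP + FP) = 44 / 68 = 11/17.

11/17


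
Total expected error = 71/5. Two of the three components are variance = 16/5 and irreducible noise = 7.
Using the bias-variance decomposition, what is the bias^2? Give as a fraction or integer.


Total error = bias^2 + variance + irreducible noise. So bias^2 = 71/5 - 16/5 - 7 = 4.

4


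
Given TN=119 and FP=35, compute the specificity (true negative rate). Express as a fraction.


Specificity = TN / (TN + FP) = 119 / 154 = 17/22.

17/22


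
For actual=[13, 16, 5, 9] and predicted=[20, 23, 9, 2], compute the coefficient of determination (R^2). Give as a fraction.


Mean(y) = 43/4. SS_res = 163. SS_tot = 275/4. R^2 = 1 - 163/(275/4) = -377/275.

-377/275


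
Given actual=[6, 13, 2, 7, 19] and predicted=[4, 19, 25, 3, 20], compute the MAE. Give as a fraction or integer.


MAE = (1/5) * (|6-4|=2 + |13-19|=6 + |2-25|=23 + |7-3|=4 + |19-20|=1). Sum = 36. MAE = 36/5.

36/5


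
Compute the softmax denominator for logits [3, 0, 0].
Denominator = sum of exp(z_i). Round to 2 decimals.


Denom = e^3=20.0855 + e^0=1.0000 + e^0=1.0000. Sum = 22.0855, which rounds to 22.09.

22.09


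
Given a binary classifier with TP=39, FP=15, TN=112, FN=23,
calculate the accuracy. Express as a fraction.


Accuracy = (TP + TN) / (TP + TN + FP + FN) = (39 + 112) / 189 = 151/189.

151/189


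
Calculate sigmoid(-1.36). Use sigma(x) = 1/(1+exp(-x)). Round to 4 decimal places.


sigma(-1.36) = 1/(1+e^(1.36)) = 1/(1+3.896193) = 1/4.896193 = 0.2042.

0.2042


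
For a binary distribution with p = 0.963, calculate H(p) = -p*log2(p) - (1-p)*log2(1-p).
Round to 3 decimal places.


H = -0.963*log2(0.963) - 0.037*log2(0.037) = 0.228.

0.228


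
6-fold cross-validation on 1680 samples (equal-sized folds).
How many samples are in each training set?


Each validation fold has 1680/6 = 280 samples. Training set = 1680 - 280 = 1400.

1400


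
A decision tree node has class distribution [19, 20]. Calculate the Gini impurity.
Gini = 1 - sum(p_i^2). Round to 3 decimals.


Total = 39. Proportions: 19/39, 20/39. sum(p_i^2) = 0.5003. Gini = 1 - 0.5003 = 0.4997, which rounds to 0.500.

0.500


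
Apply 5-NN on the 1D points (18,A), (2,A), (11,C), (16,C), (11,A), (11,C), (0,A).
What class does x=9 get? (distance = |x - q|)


Distances: |18-9|=9, |2-9|=7, |11-9|=2, |16-9|=7, |11-9|=2, |11-9|=2, |0-9|=9. 5 nearest: (11,A), (11,C), (11,C), (2,A), (16,C). Counts: {'A': 2, 'C': 3}. Majority class: C.

C


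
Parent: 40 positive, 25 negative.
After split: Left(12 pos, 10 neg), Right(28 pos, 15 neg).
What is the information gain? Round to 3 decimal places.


H(parent) = 0.9612. H(left) = 0.9940, H(right) = 0.9330. Weighted = (22/65)*0.9940 + (43/65)*0.9330 = 0.9536. IG = 0.9612 - 0.9536 = 0.0076, which rounds to 0.008.

0.008


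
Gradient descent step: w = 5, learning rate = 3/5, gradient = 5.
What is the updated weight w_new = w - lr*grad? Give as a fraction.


w_new = 5 - 3/5 * 5 = 5 - 3 = 2.

2


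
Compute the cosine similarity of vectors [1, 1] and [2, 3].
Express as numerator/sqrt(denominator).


dot = 5. |a|^2 = 2, |b|^2 = 13. cos = 5/sqrt(26).

5/sqrt(26)


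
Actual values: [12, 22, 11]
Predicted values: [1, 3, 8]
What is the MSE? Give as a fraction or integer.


MSE = (1/3) * ((12-1)^2=121 + (22-3)^2=361 + (11-8)^2=9). Sum = 491. MSE = 491/3.

491/3


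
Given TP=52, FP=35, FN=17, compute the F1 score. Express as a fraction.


Precision = 52/87 = 52/87. Recall = 52/69 = 52/69. F1 = 2*P*R/(P+R) = 2/3.

2/3


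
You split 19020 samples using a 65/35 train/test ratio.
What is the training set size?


Test set = 19020 * 35% = 6657. Training set = 19020 - 6657 = 12363.

12363


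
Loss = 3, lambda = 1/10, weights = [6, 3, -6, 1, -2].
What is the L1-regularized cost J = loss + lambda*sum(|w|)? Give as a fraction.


L1 norm = sum(|w|) = 18. J = 3 + 1/10 * 18 = 24/5.

24/5


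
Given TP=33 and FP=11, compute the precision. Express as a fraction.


Precision = TP / (TP + FP) = 33 / 44 = 3/4.

3/4


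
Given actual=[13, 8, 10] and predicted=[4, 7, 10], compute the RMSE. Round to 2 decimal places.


MSE = 27.3333. RMSE = sqrt(27.3333) = 5.23.

5.23


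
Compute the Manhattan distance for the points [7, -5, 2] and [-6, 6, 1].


d = sum of absolute differences: |7--6|=13 + |-5-6|=11 + |2-1|=1 = 25.

25


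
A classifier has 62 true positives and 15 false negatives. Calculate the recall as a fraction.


Recall = TP / (TP + FN) = 62 / 77 = 62/77.

62/77


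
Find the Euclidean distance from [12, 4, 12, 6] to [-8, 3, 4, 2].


d = sqrt(sum of squared differences). (12--8)^2=400, (4-3)^2=1, (12-4)^2=64, (6-2)^2=16. Sum = 481.

sqrt(481)


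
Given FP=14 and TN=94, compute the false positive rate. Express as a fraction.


FPR = FP / (FP + TN) = 14 / 108 = 7/54.

7/54


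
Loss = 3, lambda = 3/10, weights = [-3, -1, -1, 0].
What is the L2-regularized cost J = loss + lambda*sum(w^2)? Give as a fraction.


L2 sq norm = sum(w^2) = 11. J = 3 + 3/10 * 11 = 63/10.

63/10


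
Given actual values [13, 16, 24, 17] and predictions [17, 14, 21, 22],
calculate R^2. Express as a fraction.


Mean(y) = 35/2. SS_res = 54. SS_tot = 65. R^2 = 1 - 54/(65) = 11/65.

11/65


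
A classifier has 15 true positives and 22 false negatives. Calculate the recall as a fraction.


Recall = TP / (TP + FN) = 15 / 37 = 15/37.

15/37


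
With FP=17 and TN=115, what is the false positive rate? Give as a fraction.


FPR = FP / (FP + TN) = 17 / 132 = 17/132.

17/132


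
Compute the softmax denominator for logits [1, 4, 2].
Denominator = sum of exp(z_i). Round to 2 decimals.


Denom = e^1=2.7183 + e^4=54.5982 + e^2=7.3891. Sum = 64.7056, which rounds to 64.71.

64.71


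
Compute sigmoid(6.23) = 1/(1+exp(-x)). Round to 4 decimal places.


sigma(6.23) = 1/(1+e^(-6.23)) = 1/(1+0.001969) = 1/1.001969 = 0.9980.

0.9980


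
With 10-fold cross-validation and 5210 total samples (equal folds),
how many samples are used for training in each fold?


Each validation fold has 5210/10 = 521 samples. Training set = 5210 - 521 = 4689.

4689


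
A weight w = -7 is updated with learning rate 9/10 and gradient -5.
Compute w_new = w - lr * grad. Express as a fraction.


w_new = -7 - 9/10 * -5 = -7 - -9/2 = -5/2.

-5/2


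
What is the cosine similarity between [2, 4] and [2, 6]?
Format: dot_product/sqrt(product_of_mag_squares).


dot = 28. |a|^2 = 20, |b|^2 = 40. cos = 28/sqrt(800).

28/sqrt(800)


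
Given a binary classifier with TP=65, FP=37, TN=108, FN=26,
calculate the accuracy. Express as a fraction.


Accuracy = (TP + TN) / (TP + TN + FP + FN) = (65 + 108) / 236 = 173/236.

173/236


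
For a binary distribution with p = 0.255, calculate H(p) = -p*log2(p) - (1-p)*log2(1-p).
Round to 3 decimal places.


H = -0.255*log2(0.255) - 0.745*log2(0.745) = 0.819.

0.819


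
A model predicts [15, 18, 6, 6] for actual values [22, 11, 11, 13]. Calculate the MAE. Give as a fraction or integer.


MAE = (1/4) * (|22-15|=7 + |11-18|=7 + |11-6|=5 + |13-6|=7). Sum = 26. MAE = 13/2.

13/2


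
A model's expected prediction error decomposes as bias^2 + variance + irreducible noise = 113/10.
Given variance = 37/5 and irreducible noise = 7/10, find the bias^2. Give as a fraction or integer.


Total error = bias^2 + variance + irreducible noise. So bias^2 = 113/10 - 37/5 - 7/10 = 16/5.

16/5


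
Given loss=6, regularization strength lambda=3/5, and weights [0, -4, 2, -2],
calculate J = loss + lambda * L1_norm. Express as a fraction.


L1 norm = sum(|w|) = 8. J = 6 + 3/5 * 8 = 54/5.

54/5


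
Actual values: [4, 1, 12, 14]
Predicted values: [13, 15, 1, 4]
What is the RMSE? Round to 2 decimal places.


MSE = 124.5000. RMSE = sqrt(124.5000) = 11.16.

11.16


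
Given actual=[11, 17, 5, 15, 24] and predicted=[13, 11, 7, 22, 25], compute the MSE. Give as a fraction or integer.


MSE = (1/5) * ((11-13)^2=4 + (17-11)^2=36 + (5-7)^2=4 + (15-22)^2=49 + (24-25)^2=1). Sum = 94. MSE = 94/5.

94/5


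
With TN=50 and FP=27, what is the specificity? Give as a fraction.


Specificity = TN / (TN + FP) = 50 / 77 = 50/77.

50/77


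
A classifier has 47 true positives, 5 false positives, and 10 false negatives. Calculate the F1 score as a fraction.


Precision = 47/52 = 47/52. Recall = 47/57 = 47/57. F1 = 2*P*R/(P+R) = 94/109.

94/109


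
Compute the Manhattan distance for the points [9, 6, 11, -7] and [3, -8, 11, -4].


d = sum of absolute differences: |9-3|=6 + |6--8|=14 + |11-11|=0 + |-7--4|=3 = 23.

23


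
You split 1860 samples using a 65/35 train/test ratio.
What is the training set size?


Test set = 1860 * 35% = 651. Training set = 1860 - 651 = 1209.

1209


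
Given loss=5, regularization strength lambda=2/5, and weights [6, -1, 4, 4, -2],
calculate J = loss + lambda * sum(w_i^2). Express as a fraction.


L2 sq norm = sum(w^2) = 73. J = 5 + 2/5 * 73 = 171/5.

171/5


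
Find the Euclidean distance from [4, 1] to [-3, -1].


d = sqrt(sum of squared differences). (4--3)^2=49, (1--1)^2=4. Sum = 53.

sqrt(53)


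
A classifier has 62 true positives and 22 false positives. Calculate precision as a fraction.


Precision = TP / (TP + FP) = 62 / 84 = 31/42.

31/42


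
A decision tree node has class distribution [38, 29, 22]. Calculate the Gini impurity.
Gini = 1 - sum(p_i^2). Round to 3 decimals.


Total = 89. Proportions: 38/89, 29/89, 22/89. sum(p_i^2) = 0.3496. Gini = 1 - 0.3496 = 0.6504, which rounds to 0.650.

0.650


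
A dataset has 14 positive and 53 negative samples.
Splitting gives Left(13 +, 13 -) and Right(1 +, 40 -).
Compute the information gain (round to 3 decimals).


H(parent) = 0.7395. H(left) = 1.0000, H(right) = 0.1654. Weighted = (26/67)*1.0000 + (41/67)*0.1654 = 0.4893. IG = 0.7395 - 0.4893 = 0.2502, which rounds to 0.250.

0.250


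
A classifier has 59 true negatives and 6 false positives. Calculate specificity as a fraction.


Specificity = TN / (TN + FP) = 59 / 65 = 59/65.

59/65


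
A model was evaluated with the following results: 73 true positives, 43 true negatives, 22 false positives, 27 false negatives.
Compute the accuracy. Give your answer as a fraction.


Accuracy = (TP + TN) / (TP + TN + FP + FN) = (73 + 43) / 165 = 116/165.

116/165


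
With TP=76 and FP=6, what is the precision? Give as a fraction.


Precision = TP / (TP + FP) = 76 / 82 = 38/41.

38/41


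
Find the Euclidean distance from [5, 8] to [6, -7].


d = sqrt(sum of squared differences). (5-6)^2=1, (8--7)^2=225. Sum = 226.

sqrt(226)


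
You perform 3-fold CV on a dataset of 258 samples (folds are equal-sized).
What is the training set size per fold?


Each validation fold has 258/3 = 86 samples. Training set = 258 - 86 = 172.

172


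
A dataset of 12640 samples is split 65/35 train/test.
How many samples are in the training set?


Test set = 12640 * 35% = 4424. Training set = 12640 - 4424 = 8216.

8216


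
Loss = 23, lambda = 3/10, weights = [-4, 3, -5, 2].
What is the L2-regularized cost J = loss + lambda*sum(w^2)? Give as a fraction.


L2 sq norm = sum(w^2) = 54. J = 23 + 3/10 * 54 = 196/5.

196/5


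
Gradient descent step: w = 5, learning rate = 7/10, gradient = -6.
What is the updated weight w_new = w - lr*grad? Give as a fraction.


w_new = 5 - 7/10 * -6 = 5 - -21/5 = 46/5.

46/5


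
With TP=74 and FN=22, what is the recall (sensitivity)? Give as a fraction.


Recall = TP / (TP + FN) = 74 / 96 = 37/48.

37/48


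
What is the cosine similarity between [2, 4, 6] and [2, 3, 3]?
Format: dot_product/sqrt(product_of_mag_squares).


dot = 34. |a|^2 = 56, |b|^2 = 22. cos = 34/sqrt(1232).

34/sqrt(1232)


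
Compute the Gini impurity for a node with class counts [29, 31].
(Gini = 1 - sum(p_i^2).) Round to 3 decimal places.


Total = 60. Proportions: 29/60, 31/60. sum(p_i^2) = 0.5006. Gini = 1 - 0.5006 = 0.4994, which rounds to 0.499.

0.499


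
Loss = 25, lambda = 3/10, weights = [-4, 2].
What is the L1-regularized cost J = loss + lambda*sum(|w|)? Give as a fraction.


L1 norm = sum(|w|) = 6. J = 25 + 3/10 * 6 = 134/5.

134/5


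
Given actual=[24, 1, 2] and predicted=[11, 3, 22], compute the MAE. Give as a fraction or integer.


MAE = (1/3) * (|24-11|=13 + |1-3|=2 + |2-22|=20). Sum = 35. MAE = 35/3.

35/3


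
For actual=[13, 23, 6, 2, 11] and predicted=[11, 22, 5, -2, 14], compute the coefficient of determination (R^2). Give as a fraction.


Mean(y) = 11. SS_res = 31. SS_tot = 254. R^2 = 1 - 31/(254) = 223/254.

223/254


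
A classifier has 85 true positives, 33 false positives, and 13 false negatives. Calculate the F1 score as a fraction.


Precision = 85/118 = 85/118. Recall = 85/98 = 85/98. F1 = 2*P*R/(P+R) = 85/108.

85/108


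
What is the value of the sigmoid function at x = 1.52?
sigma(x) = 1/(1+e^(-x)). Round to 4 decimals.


sigma(1.52) = 1/(1+e^(-1.52)) = 1/(1+0.218712) = 1/1.218712 = 0.8205.

0.8205


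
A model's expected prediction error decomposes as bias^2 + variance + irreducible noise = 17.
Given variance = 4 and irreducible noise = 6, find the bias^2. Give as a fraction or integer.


Total error = bias^2 + variance + irreducible noise. So bias^2 = 17 - 4 - 6 = 7.

7


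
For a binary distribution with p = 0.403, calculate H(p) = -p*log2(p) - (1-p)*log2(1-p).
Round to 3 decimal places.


H = -0.403*log2(0.403) - 0.597*log2(0.597) = 0.973.

0.973


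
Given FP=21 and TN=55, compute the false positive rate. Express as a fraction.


FPR = FP / (FP + TN) = 21 / 76 = 21/76.

21/76


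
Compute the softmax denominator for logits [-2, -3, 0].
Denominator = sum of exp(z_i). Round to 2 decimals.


Denom = e^-2=0.1353 + e^-3=0.0498 + e^0=1.0000. Sum = 1.1851, which rounds to 1.19.

1.19


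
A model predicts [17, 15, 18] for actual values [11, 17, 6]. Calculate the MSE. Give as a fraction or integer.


MSE = (1/3) * ((11-17)^2=36 + (17-15)^2=4 + (6-18)^2=144). Sum = 184. MSE = 184/3.

184/3


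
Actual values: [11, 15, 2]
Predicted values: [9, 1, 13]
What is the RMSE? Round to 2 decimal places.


MSE = 107.0000. RMSE = sqrt(107.0000) = 10.34.

10.34


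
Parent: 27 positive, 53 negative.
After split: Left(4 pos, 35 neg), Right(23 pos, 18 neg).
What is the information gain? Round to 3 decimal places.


H(parent) = 0.9224. H(left) = 0.4771, H(right) = 0.9892. Weighted = (39/80)*0.4771 + (41/80)*0.9892 = 0.7396. IG = 0.9224 - 0.7396 = 0.1828, which rounds to 0.183.

0.183


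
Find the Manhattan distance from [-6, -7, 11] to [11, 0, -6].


d = sum of absolute differences: |-6-11|=17 + |-7-0|=7 + |11--6|=17 = 41.

41


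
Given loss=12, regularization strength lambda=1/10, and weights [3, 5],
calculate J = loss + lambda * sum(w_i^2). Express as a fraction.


L2 sq norm = sum(w^2) = 34. J = 12 + 1/10 * 34 = 77/5.

77/5


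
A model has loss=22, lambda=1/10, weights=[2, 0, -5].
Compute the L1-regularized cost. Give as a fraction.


L1 norm = sum(|w|) = 7. J = 22 + 1/10 * 7 = 227/10.

227/10


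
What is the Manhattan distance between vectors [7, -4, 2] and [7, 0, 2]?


d = sum of absolute differences: |7-7|=0 + |-4-0|=4 + |2-2|=0 = 4.

4


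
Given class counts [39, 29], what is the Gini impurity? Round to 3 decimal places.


Total = 68. Proportions: 39/68, 29/68. sum(p_i^2) = 0.5108. Gini = 1 - 0.5108 = 0.4892, which rounds to 0.489.

0.489


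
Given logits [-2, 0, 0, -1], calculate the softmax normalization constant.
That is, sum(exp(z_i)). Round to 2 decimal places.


Denom = e^-2=0.1353 + e^0=1.0000 + e^0=1.0000 + e^-1=0.3679. Sum = 2.5032, which rounds to 2.50.

2.50


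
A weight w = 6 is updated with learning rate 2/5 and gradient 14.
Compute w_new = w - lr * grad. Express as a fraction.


w_new = 6 - 2/5 * 14 = 6 - 28/5 = 2/5.

2/5


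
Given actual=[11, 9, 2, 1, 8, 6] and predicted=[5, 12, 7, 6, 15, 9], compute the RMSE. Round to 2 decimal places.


MSE = 25.5000. RMSE = sqrt(25.5000) = 5.05.

5.05


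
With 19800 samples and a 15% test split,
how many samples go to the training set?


Test set = 19800 * 15% = 2970. Training set = 19800 - 2970 = 16830.

16830


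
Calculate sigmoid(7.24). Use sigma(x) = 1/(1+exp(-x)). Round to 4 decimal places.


sigma(7.24) = 1/(1+e^(-7.24)) = 1/(1+0.000717) = 1/1.000717 = 0.9993.

0.9993


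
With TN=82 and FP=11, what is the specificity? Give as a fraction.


Specificity = TN / (TN + FP) = 82 / 93 = 82/93.

82/93


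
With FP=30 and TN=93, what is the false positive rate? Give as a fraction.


FPR = FP / (FP + TN) = 30 / 123 = 10/41.

10/41


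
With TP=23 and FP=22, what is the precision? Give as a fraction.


Precision = TP / (TP + FP) = 23 / 45 = 23/45.

23/45


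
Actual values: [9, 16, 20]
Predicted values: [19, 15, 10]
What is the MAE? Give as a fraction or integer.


MAE = (1/3) * (|9-19|=10 + |16-15|=1 + |20-10|=10). Sum = 21. MAE = 7.

7


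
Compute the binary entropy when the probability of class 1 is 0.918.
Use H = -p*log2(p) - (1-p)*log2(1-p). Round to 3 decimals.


H = -0.918*log2(0.918) - 0.082*log2(0.082) = 0.409.

0.409


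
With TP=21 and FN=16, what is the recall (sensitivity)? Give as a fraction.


Recall = TP / (TP + FN) = 21 / 37 = 21/37.

21/37


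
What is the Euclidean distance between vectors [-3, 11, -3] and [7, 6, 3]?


d = sqrt(sum of squared differences). (-3-7)^2=100, (11-6)^2=25, (-3-3)^2=36. Sum = 161.

sqrt(161)


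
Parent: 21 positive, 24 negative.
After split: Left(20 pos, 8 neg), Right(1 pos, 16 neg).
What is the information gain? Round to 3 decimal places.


H(parent) = 0.9968. H(left) = 0.8631, H(right) = 0.3228. Weighted = (28/45)*0.8631 + (17/45)*0.3228 = 0.6590. IG = 0.9968 - 0.6590 = 0.3378, which rounds to 0.338.

0.338


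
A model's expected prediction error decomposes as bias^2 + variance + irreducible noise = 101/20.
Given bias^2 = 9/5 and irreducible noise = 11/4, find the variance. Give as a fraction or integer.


Total error = bias^2 + variance + irreducible noise. So variance = 101/20 - 9/5 - 11/4 = 1/2.

1/2


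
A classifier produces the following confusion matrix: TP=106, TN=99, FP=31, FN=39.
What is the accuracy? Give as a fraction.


Accuracy = (TP + TN) / (TP + TN + FP + FN) = (106 + 99) / 275 = 41/55.

41/55


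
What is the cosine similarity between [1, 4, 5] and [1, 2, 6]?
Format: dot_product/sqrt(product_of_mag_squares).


dot = 39. |a|^2 = 42, |b|^2 = 41. cos = 39/sqrt(1722).

39/sqrt(1722)


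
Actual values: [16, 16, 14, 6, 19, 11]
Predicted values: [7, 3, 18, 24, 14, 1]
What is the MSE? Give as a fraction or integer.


MSE = (1/6) * ((16-7)^2=81 + (16-3)^2=169 + (14-18)^2=16 + (6-24)^2=324 + (19-14)^2=25 + (11-1)^2=100). Sum = 715. MSE = 715/6.

715/6


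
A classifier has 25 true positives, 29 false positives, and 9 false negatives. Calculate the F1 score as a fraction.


Precision = 25/54 = 25/54. Recall = 25/34 = 25/34. F1 = 2*P*R/(P+R) = 25/44.

25/44


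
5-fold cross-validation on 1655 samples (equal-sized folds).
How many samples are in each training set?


Each validation fold has 1655/5 = 331 samples. Training set = 1655 - 331 = 1324.

1324


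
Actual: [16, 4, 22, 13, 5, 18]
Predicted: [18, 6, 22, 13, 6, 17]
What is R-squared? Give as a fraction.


Mean(y) = 13. SS_res = 10. SS_tot = 260. R^2 = 1 - 10/(260) = 25/26.

25/26


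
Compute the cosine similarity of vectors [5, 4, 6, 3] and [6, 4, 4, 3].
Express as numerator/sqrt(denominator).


dot = 79. |a|^2 = 86, |b|^2 = 77. cos = 79/sqrt(6622).

79/sqrt(6622)


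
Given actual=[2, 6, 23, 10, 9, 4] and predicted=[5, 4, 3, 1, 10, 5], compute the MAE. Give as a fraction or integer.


MAE = (1/6) * (|2-5|=3 + |6-4|=2 + |23-3|=20 + |10-1|=9 + |9-10|=1 + |4-5|=1). Sum = 36. MAE = 6.

6


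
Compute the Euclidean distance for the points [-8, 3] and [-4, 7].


d = sqrt(sum of squared differences). (-8--4)^2=16, (3-7)^2=16. Sum = 32.

sqrt(32)


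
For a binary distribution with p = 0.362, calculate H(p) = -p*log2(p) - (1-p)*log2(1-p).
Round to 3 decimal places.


H = -0.362*log2(0.362) - 0.638*log2(0.638) = 0.944.

0.944


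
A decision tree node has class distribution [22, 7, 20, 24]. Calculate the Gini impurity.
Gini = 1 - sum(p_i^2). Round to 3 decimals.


Total = 73. Proportions: 22/73, 7/73, 20/73, 24/73. sum(p_i^2) = 0.2832. Gini = 1 - 0.2832 = 0.7168, which rounds to 0.717.

0.717


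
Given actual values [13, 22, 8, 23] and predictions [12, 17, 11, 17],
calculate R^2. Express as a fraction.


Mean(y) = 33/2. SS_res = 71. SS_tot = 157. R^2 = 1 - 71/(157) = 86/157.

86/157


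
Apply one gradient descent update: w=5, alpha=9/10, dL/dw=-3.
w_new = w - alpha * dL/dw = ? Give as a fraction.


w_new = 5 - 9/10 * -3 = 5 - -27/10 = 77/10.

77/10
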